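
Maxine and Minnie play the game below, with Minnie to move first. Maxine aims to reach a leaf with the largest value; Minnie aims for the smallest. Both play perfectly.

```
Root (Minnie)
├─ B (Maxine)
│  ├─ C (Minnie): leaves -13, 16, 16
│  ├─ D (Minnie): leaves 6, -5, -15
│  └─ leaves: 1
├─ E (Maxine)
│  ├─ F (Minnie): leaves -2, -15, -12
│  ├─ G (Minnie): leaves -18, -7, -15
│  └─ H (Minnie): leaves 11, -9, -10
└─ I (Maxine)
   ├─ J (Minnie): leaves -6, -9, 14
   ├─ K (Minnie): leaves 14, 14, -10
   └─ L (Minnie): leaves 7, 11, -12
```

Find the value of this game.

-10

C (Minnie): min(-13, 16, 16) = -13
D (Minnie): min(6, -5, -15) = -15
B (Maxine): max(-13, -15, 1) = 1
F (Minnie): min(-2, -15, -12) = -15
G (Minnie): min(-18, -7, -15) = -18
H (Minnie): min(11, -9, -10) = -10
E (Maxine): max(-15, -18, -10) = -10
J (Minnie): min(-6, -9, 14) = -9
K (Minnie): min(14, 14, -10) = -10
L (Minnie): min(7, 11, -12) = -12
I (Maxine): max(-9, -10, -12) = -9
Root (Minnie): min(1, -10, -9) = -10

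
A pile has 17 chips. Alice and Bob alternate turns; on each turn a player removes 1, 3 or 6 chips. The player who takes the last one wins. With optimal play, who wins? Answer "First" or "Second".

Mark each pile size as W (mover wins) or L (mover loses):
i:   0  1  2  3  4  5  6  7  8  9 10 11 12 13 14 15 16 17
     L  W  L  W  L  W  W  W  W  L  W  L  W  L  W  W  W  W
Position 17 is W, so the first player wins.

First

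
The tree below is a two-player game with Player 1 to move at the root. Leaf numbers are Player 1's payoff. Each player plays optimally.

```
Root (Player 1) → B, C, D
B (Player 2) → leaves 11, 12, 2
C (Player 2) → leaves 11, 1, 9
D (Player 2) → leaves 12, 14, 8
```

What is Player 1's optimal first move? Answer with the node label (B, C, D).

B (Player 2): min(11, 12, 2) = 2
C (Player 2): min(11, 1, 9) = 1
D (Player 2): min(12, 14, 8) = 8
Root (Player 1): max(2, 1, 8) = 8
Player 1 picks the child with the highest value: D (value 8).

D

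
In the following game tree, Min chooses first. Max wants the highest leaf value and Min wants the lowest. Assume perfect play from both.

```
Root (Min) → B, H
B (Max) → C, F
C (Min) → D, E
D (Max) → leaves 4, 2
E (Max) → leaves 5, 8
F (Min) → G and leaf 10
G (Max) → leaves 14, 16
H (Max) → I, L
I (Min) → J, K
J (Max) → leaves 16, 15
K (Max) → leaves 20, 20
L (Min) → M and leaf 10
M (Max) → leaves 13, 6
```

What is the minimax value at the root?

10

D (Max): max(4, 2) = 4
E (Max): max(5, 8) = 8
C (Min): min(4, 8) = 4
G (Max): max(14, 16) = 16
F (Min): min(16, 10) = 10
B (Max): max(4, 10) = 10
J (Max): max(16, 15) = 16
K (Max): max(20, 20) = 20
I (Min): min(16, 20) = 16
M (Max): max(13, 6) = 13
L (Min): min(13, 10) = 10
H (Max): max(16, 10) = 16
Root (Min): min(10, 16) = 10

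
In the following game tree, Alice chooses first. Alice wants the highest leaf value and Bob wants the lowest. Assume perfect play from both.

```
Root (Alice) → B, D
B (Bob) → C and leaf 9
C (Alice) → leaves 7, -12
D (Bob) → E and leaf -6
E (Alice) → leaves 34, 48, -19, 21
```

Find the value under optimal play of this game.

C (Alice): max(7, -12) = 7
B (Bob): min(7, 9) = 7
E (Alice): max(34, 48, -19, 21) = 48
D (Bob): min(48, -6) = -6
Root (Alice): max(7, -6) = 7

7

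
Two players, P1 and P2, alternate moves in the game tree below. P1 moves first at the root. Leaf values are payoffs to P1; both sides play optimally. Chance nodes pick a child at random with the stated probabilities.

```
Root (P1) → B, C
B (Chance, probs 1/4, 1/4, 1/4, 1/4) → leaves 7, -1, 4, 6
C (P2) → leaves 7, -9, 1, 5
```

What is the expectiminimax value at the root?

B (Chance): 1/4·7 + 1/4·-1 + 1/4·4 + 1/4·6 = 4
C (P2): min(7, -9, 1, 5) = -9
Root (P1): max(4, -9) = 4

4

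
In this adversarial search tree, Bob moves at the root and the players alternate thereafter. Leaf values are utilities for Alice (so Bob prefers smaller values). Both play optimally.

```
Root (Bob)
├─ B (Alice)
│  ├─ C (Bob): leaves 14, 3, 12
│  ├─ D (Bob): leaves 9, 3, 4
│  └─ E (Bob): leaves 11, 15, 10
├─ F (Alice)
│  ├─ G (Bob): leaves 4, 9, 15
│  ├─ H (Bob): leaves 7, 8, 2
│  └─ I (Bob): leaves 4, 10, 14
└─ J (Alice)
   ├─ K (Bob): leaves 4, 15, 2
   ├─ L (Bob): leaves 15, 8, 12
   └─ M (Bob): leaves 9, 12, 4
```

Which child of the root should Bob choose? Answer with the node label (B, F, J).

F

C (Bob): min(14, 3, 12) = 3
D (Bob): min(9, 3, 4) = 3
E (Bob): min(11, 15, 10) = 10
B (Alice): max(3, 3, 10) = 10
G (Bob): min(4, 9, 15) = 4
H (Bob): min(7, 8, 2) = 2
I (Bob): min(4, 10, 14) = 4
F (Alice): max(4, 2, 4) = 4
K (Bob): min(4, 15, 2) = 2
L (Bob): min(15, 8, 12) = 8
M (Bob): min(9, 12, 4) = 4
J (Alice): max(2, 8, 4) = 8
Root (Bob): min(10, 4, 8) = 4
Bob picks the child with the lowest value: F (value 4).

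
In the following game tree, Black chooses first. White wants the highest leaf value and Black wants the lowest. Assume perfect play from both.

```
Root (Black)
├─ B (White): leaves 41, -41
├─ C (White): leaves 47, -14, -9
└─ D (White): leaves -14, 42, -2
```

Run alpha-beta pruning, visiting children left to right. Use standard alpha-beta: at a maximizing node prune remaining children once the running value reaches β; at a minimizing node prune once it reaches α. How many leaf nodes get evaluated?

B [α=-∞,β=+∞]: v=41
C [α=-∞,β=41]: v=47 after child 1 ≥ β → β-cutoff, skip 2
D [α=-∞,β=41]: v=42 after child 2 ≥ β → β-cutoff, skip 1
Root [α=-∞,β=+∞]: v=41
Leaves evaluated: 5 of 8.

5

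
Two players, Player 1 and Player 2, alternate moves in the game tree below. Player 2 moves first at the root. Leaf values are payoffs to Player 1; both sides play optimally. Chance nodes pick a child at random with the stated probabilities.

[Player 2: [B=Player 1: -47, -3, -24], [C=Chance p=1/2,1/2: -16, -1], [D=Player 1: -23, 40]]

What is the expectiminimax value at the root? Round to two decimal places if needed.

-8.5

B (Player 1): max(-47, -3, -24) = -3
C (Chance): 1/2·-16 + 1/2·-1 = -8.5
D (Player 1): max(-23, 40) = 40
Root (Player 2): min(-3, -8.5, 40) = -8.5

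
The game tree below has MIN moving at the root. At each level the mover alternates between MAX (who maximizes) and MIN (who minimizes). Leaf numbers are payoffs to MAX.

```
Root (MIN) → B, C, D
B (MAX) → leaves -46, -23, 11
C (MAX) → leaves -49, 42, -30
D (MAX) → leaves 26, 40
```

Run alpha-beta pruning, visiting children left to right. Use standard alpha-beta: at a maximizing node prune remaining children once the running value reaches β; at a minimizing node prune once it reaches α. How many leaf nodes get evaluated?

B [α=-∞,β=+∞]: v=11
C [α=-∞,β=11]: v=42 after child 2 ≥ β → β-cutoff, skip 1
D [α=-∞,β=11]: v=26 after child 1 ≥ β → β-cutoff, skip 1
Root [α=-∞,β=+∞]: v=11
Leaves evaluated: 6 of 8.

6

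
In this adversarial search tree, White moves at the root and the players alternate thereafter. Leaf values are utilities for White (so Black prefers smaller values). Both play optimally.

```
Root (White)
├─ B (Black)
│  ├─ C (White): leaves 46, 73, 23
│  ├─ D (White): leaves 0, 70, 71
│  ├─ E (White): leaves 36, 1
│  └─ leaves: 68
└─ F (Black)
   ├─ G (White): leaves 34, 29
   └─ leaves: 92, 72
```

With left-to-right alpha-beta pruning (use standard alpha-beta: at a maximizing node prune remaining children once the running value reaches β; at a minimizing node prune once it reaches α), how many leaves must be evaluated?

C [α=-∞,β=+∞]: v=73
D [α=-∞,β=73]: v=71
E [α=-∞,β=71]: v=36
B [α=-∞,β=+∞]: v=36
G [α=36,β=+∞]: v=34
F [α=36,β=+∞]: v=34 after child 1 ≤ α → α-cutoff, skip 2
Root [α=-∞,β=+∞]: v=36
Leaves evaluated: 11 of 13.

11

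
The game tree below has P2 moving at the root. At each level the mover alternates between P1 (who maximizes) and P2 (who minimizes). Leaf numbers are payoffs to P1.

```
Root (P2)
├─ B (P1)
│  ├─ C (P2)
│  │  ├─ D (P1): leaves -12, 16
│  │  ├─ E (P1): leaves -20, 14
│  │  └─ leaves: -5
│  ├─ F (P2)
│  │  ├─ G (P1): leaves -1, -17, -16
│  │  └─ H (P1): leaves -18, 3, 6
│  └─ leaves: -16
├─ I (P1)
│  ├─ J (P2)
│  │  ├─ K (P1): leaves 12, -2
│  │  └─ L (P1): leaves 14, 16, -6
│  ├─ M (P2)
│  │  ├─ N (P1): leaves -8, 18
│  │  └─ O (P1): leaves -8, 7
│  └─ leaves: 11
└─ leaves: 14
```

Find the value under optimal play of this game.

D (P1): max(-12, 16) = 16
E (P1): max(-20, 14) = 14
C (P2): min(16, 14, -5) = -5
G (P1): max(-1, -17, -16) = -1
H (P1): max(-18, 3, 6) = 6
F (P2): min(-1, 6) = -1
B (P1): max(-5, -1, -16) = -1
K (P1): max(12, -2) = 12
L (P1): max(14, 16, -6) = 16
J (P2): min(12, 16) = 12
N (P1): max(-8, 18) = 18
O (P1): max(-8, 7) = 7
M (P2): min(18, 7) = 7
I (P1): max(12, 7, 11) = 12
Root (P2): min(-1, 12, 14) = -1

-1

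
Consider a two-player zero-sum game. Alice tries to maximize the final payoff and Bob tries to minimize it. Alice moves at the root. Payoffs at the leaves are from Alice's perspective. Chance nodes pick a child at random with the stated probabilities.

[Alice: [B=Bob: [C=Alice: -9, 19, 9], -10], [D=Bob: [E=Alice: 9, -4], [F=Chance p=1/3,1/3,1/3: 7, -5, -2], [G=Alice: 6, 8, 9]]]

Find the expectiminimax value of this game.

C (Alice): max(-9, 19, 9) = 19
B (Bob): min(19, -10) = -10
E (Alice): max(9, -4) = 9
F (Chance): 1/3·7 + 1/3·-5 + 1/3·-2 = 0
G (Alice): max(6, 8, 9) = 9
D (Bob): min(9, 0, 9) = 0
Root (Alice): max(-10, 0) = 0

0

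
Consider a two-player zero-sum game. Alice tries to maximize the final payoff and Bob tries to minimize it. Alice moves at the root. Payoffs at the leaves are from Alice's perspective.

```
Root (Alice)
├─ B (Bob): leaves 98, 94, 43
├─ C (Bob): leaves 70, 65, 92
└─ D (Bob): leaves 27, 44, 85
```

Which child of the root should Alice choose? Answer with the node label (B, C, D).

C

B (Bob): min(98, 94, 43) = 43
C (Bob): min(70, 65, 92) = 65
D (Bob): min(27, 44, 85) = 27
Root (Alice): max(43, 65, 27) = 65
Alice picks the child with the highest value: C (value 65).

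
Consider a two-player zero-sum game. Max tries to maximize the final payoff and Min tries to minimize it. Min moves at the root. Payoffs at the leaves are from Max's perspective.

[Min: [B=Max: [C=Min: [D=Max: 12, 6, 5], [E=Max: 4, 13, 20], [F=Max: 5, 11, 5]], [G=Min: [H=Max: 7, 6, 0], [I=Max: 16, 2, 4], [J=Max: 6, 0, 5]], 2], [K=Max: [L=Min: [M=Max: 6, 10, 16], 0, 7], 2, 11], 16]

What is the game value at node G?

6

H: max(7, 6, 0) = 7
I: max(16, 2, 4) = 16
J: max(6, 0, 5) = 6
G: min(7, 16, 6) = 6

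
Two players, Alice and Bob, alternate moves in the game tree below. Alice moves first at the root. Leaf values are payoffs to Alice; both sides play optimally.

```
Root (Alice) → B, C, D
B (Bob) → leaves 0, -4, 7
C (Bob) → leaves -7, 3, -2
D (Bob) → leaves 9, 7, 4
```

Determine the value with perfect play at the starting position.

4

B (Bob): min(0, -4, 7) = -4
C (Bob): min(-7, 3, -2) = -7
D (Bob): min(9, 7, 4) = 4
Root (Alice): max(-4, -7, 4) = 4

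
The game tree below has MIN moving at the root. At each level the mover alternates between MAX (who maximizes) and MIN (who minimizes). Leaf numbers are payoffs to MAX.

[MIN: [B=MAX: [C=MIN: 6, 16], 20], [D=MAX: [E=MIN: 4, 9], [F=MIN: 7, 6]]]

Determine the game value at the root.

C (MIN): min(6, 16) = 6
B (MAX): max(6, 20) = 20
E (MIN): min(4, 9) = 4
F (MIN): min(7, 6) = 6
D (MAX): max(4, 6) = 6
Root (MIN): min(20, 6) = 6

6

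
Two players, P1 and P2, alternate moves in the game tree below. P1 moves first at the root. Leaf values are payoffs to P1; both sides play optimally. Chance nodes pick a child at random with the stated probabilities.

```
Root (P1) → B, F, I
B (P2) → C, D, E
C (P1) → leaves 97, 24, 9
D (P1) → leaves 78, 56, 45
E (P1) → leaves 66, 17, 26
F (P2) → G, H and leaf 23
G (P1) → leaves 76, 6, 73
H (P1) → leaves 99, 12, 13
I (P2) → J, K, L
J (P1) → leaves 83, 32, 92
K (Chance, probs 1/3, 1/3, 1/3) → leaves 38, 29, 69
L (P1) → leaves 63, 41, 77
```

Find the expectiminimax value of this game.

66

C (P1): max(97, 24, 9) = 97
D (P1): max(78, 56, 45) = 78
E (P1): max(66, 17, 26) = 66
B (P2): min(97, 78, 66) = 66
G (P1): max(76, 6, 73) = 76
H (P1): max(99, 12, 13) = 99
F (P2): min(76, 99, 23) = 23
J (P1): max(83, 32, 92) = 92
K (Chance): 1/3·38 + 1/3·29 + 1/3·69 = 45.33
L (P1): max(63, 41, 77) = 77
I (P2): min(92, 45.33, 77) = 45.33
Root (P1): max(66, 23, 45.33) = 66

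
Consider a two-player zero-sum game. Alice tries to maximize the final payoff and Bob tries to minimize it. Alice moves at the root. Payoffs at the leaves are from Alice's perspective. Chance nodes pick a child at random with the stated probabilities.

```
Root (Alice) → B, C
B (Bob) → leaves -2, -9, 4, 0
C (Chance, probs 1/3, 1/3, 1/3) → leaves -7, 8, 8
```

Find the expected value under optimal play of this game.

B (Bob): min(-2, -9, 4, 0) = -9
C (Chance): 1/3·-7 + 1/3·8 + 1/3·8 = 3
Root (Alice): max(-9, 3) = 3

3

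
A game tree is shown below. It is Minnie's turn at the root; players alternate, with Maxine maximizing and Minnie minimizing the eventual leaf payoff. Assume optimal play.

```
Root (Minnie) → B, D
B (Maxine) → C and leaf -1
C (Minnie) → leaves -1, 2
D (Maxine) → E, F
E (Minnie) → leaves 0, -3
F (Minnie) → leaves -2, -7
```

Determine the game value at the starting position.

C (Minnie): min(-1, 2) = -1
B (Maxine): max(-1, -1) = -1
E (Minnie): min(0, -3) = -3
F (Minnie): min(-2, -7) = -7
D (Maxine): max(-3, -7) = -3
Root (Minnie): min(-1, -3) = -3

-3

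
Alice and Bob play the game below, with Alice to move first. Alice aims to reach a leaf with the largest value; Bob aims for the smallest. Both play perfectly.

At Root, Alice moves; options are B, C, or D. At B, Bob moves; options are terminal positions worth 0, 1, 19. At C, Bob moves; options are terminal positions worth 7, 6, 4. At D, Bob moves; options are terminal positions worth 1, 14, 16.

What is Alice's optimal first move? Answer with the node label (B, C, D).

B (Bob): min(0, 1, 19) = 0
C (Bob): min(7, 6, 4) = 4
D (Bob): min(1, 14, 16) = 1
Root (Alice): max(0, 4, 1) = 4
Alice picks the child with the highest value: C (value 4).

C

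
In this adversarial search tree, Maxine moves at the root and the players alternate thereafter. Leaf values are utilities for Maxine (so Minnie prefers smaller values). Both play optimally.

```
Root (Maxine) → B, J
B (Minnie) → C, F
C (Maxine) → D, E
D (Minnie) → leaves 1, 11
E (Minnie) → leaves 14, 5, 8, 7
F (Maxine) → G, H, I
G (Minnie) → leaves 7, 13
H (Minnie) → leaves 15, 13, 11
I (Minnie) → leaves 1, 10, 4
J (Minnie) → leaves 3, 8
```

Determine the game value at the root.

5

D (Minnie): min(1, 11) = 1
E (Minnie): min(14, 5, 8, 7) = 5
C (Maxine): max(1, 5) = 5
G (Minnie): min(7, 13) = 7
H (Minnie): min(15, 13, 11) = 11
I (Minnie): min(1, 10, 4) = 1
F (Maxine): max(7, 11, 1) = 11
B (Minnie): min(5, 11) = 5
J (Minnie): min(3, 8) = 3
Root (Maxine): max(5, 3) = 5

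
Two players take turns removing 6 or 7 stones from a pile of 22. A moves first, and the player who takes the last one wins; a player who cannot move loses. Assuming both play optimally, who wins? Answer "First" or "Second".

i:   0  1  2  3  4  5  6  7  8  9 10 11 12 13 14 15 16 17 18 19 20 21 22
     L  L  L  L  L  L  W  W  W  W  W  W  W  L  L  L  L  L  L  W  W  W  W
Position 22 is W, so the first player wins.

First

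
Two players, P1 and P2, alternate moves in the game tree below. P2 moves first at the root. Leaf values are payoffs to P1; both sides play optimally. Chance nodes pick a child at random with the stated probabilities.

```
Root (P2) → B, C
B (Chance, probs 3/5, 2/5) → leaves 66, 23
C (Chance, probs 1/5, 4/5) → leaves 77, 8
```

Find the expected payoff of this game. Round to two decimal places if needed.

B (Chance): 3/5·66 + 2/5·23 = 48.8
C (Chance): 1/5·77 + 4/5·8 = 21.8
Root (P2): min(48.8, 21.8) = 21.8

21.8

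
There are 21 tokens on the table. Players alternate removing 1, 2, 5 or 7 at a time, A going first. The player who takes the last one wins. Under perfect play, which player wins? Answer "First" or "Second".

Second

Positions where the player to move wins (W) vs loses (L):
i:   0  1  2  3  4  5  6  7  8  9 10 11 12 13 14 15 16 17 18 19 20 21
     L  W  W  L  W  W  L  W  W  L  W  W  L  W  W  L  W  W  L  W  W  L
Position 21 is L, so the second player wins.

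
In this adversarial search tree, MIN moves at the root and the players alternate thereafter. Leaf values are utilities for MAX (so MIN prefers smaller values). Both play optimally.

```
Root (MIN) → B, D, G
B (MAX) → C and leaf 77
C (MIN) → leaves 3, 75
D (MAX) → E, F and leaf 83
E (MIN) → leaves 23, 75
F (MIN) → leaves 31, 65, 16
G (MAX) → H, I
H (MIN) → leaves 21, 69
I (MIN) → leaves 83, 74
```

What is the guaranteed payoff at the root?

C (MIN): min(3, 75) = 3
B (MAX): max(3, 77) = 77
E (MIN): min(23, 75) = 23
F (MIN): min(31, 65, 16) = 16
D (MAX): max(23, 16, 83) = 83
H (MIN): min(21, 69) = 21
I (MIN): min(83, 74) = 74
G (MAX): max(21, 74) = 74
Root (MIN): min(77, 83, 74) = 74

74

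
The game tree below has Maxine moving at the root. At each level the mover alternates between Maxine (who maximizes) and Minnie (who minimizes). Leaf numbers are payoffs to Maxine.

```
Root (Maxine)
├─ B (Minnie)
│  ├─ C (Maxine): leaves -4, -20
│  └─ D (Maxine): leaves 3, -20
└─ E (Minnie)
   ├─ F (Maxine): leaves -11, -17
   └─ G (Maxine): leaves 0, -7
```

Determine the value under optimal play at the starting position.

-4

C (Maxine): max(-4, -20) = -4
D (Maxine): max(3, -20) = 3
B (Minnie): min(-4, 3) = -4
F (Maxine): max(-11, -17) = -11
G (Maxine): max(0, -7) = 0
E (Minnie): min(-11, 0) = -11
Root (Maxine): max(-4, -11) = -4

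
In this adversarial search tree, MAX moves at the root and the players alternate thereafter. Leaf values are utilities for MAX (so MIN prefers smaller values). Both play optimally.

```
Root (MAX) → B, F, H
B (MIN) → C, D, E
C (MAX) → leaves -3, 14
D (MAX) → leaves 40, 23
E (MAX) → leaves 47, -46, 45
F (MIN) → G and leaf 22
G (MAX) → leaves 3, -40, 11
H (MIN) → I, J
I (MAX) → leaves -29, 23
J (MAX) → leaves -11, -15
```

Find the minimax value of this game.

14

C (MAX): max(-3, 14) = 14
D (MAX): max(40, 23) = 40
E (MAX): max(47, -46, 45) = 47
B (MIN): min(14, 40, 47) = 14
G (MAX): max(3, -40, 11) = 11
F (MIN): min(11, 22) = 11
I (MAX): max(-29, 23) = 23
J (MAX): max(-11, -15) = -11
H (MIN): min(23, -11) = -11
Root (MAX): max(14, 11, -11) = 14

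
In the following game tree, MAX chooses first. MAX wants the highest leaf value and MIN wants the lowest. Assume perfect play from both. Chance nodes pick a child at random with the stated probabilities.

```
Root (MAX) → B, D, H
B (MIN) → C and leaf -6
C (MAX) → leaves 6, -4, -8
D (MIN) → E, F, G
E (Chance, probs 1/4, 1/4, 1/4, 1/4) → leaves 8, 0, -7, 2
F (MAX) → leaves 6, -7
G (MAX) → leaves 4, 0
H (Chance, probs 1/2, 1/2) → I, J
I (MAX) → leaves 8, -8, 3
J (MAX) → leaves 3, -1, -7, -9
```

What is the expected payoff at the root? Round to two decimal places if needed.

5.5

C (MAX): max(6, -4, -8) = 6
B (MIN): min(6, -6) = -6
E (Chance): 1/4·8 + 1/4·0 + 1/4·-7 + 1/4·2 = 0.75
F (MAX): max(6, -7) = 6
G (MAX): max(4, 0) = 4
D (MIN): min(0.75, 6, 4) = 0.75
I (MAX): max(8, -8, 3) = 8
J (MAX): max(3, -1, -7, -9) = 3
H (Chance): 1/2·8 + 1/2·3 = 5.5
Root (MAX): max(-6, 0.75, 5.5) = 5.5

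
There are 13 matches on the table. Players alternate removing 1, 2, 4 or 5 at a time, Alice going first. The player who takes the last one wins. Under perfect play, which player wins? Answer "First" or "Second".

Compute winning (W) and losing (L) positions by backward induction:
i:   0  1  2  3  4  5  6  7  8  9 10 11 12 13
     L  W  W  L  W  W  L  W  W  L  W  W  L  W
Position 13 is W, so the first player wins.

First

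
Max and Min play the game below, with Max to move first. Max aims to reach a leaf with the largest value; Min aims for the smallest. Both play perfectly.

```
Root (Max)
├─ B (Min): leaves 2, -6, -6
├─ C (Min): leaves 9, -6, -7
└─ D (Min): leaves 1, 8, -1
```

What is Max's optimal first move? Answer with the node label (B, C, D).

B (Min): min(2, -6, -6) = -6
C (Min): min(9, -6, -7) = -7
D (Min): min(1, 8, -1) = -1
Root (Max): max(-6, -7, -1) = -1
Max picks the child with the highest value: D (value -1).

D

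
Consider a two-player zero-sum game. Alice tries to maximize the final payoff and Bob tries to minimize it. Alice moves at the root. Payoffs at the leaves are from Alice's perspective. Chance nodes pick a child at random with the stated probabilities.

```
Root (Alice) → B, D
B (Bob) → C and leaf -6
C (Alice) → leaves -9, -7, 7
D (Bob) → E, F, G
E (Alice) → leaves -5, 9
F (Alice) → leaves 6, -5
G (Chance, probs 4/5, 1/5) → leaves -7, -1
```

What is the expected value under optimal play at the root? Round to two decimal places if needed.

C (Alice): max(-9, -7, 7) = 7
B (Bob): min(7, -6) = -6
E (Alice): max(-5, 9) = 9
F (Alice): max(6, -5) = 6
G (Chance): 4/5·-7 + 1/5·-1 = -5.8
D (Bob): min(9, 6, -5.8) = -5.8
Root (Alice): max(-6, -5.8) = -5.8

-5.8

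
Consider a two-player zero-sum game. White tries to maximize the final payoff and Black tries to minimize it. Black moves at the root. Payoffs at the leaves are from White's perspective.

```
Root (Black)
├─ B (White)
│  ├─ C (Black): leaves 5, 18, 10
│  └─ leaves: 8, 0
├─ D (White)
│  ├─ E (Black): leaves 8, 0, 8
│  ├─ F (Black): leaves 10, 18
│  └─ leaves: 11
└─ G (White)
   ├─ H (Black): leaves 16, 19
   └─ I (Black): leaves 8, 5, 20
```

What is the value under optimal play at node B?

C: min(5, 18, 10) = 5
B: max(5, 8, 0) = 8

8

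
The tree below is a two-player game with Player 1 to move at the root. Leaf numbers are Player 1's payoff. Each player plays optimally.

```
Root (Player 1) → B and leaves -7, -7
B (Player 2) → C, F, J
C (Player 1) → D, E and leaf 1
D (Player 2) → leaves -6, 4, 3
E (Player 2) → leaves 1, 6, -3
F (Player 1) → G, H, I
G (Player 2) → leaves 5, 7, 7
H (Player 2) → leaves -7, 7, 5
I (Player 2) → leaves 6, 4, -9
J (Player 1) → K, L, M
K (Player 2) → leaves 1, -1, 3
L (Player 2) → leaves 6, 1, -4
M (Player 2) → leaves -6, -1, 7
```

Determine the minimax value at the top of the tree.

-1

D (Player 2): min(-6, 4, 3) = -6
E (Player 2): min(1, 6, -3) = -3
C (Player 1): max(-6, -3, 1) = 1
G (Player 2): min(5, 7, 7) = 5
H (Player 2): min(-7, 7, 5) = -7
I (Player 2): min(6, 4, -9) = -9
F (Player 1): max(5, -7, -9) = 5
K (Player 2): min(1, -1, 3) = -1
L (Player 2): min(6, 1, -4) = -4
M (Player 2): min(-6, -1, 7) = -6
J (Player 1): max(-1, -4, -6) = -1
B (Player 2): min(1, 5, -1) = -1
Root (Player 1): max(-1, -7, -7) = -1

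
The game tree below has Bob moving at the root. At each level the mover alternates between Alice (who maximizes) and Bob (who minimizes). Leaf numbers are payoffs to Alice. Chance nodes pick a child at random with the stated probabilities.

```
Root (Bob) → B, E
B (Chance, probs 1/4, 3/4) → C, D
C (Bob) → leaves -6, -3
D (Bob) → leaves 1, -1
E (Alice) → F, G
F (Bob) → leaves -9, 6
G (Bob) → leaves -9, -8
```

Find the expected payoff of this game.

-9

C (Bob): min(-6, -3) = -6
D (Bob): min(1, -1) = -1
B (Chance): 1/4·-6 + 3/4·-1 = -2.25
F (Bob): min(-9, 6) = -9
G (Bob): min(-9, -8) = -9
E (Alice): max(-9, -9) = -9
Root (Bob): min(-2.25, -9) = -9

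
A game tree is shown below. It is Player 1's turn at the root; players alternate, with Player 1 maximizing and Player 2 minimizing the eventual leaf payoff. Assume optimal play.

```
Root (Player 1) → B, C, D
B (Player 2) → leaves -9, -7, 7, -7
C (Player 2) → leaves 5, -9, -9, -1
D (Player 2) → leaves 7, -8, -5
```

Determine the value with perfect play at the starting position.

B (Player 2): min(-9, -7, 7, -7) = -9
C (Player 2): min(5, -9, -9, -1) = -9
D (Player 2): min(7, -8, -5) = -8
Root (Player 1): max(-9, -9, -8) = -8

-8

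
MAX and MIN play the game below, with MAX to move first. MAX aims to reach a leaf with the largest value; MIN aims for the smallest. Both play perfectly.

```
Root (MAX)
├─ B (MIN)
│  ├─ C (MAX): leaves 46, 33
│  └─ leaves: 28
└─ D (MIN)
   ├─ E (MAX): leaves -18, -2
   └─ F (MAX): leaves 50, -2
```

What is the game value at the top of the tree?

C (MAX): max(46, 33) = 46
B (MIN): min(46, 28) = 28
E (MAX): max(-18, -2) = -2
F (MAX): max(50, -2) = 50
D (MIN): min(-2, 50) = -2
Root (MAX): max(28, -2) = 28

28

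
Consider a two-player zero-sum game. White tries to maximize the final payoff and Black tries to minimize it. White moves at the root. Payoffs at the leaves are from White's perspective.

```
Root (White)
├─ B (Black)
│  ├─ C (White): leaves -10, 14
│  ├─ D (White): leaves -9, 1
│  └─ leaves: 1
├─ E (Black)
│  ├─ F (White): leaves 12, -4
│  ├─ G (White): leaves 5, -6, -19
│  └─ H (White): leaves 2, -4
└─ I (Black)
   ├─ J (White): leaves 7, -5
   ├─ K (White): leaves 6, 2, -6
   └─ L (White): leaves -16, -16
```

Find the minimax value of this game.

2

C (White): max(-10, 14) = 14
D (White): max(-9, 1) = 1
B (Black): min(14, 1, 1) = 1
F (White): max(12, -4) = 12
G (White): max(5, -6, -19) = 5
H (White): max(2, -4) = 2
E (Black): min(12, 5, 2) = 2
J (White): max(7, -5) = 7
K (White): max(6, 2, -6) = 6
L (White): max(-16, -16) = -16
I (Black): min(7, 6, -16) = -16
Root (White): max(1, 2, -16) = 2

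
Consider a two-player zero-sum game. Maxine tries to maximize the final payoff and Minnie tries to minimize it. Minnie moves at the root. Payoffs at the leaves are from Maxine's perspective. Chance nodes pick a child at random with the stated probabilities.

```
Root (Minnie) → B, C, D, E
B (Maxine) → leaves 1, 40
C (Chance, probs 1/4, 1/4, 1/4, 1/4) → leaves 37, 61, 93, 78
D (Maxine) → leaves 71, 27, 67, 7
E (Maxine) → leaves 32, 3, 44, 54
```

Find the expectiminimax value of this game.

B (Maxine): max(1, 40) = 40
C (Chance): 1/4·37 + 1/4·61 + 1/4·93 + 1/4·78 = 67.25
D (Maxine): max(71, 27, 67, 7) = 71
E (Maxine): max(32, 3, 44, 54) = 54
Root (Minnie): min(40, 67.25, 71, 54) = 40

40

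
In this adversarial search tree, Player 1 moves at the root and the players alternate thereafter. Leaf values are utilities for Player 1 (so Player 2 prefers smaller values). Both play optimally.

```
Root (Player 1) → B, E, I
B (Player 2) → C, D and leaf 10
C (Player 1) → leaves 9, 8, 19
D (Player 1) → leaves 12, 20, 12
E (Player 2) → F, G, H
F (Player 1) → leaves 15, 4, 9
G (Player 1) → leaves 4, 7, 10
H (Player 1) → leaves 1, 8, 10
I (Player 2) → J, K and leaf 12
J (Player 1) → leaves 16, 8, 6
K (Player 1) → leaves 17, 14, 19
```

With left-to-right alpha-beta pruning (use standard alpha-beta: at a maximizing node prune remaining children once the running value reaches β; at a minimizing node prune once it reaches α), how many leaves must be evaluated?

17

C [α=-∞,β=+∞]: v=19
D [α=-∞,β=19]: v=20 after child 2 ≥ β → β-cutoff, skip 1
B [α=-∞,β=+∞]: v=10
F [α=10,β=+∞]: v=15
G [α=10,β=15]: v=10
E [α=10,β=+∞]: v=10 after child 2 ≤ α → α-cutoff, skip 1
J [α=10,β=+∞]: v=16
K [α=10,β=16]: v=17 after child 1 ≥ β → β-cutoff, skip 2
I [α=10,β=+∞]: v=12
Root [α=-∞,β=+∞]: v=12
Leaves evaluated: 17 of 23.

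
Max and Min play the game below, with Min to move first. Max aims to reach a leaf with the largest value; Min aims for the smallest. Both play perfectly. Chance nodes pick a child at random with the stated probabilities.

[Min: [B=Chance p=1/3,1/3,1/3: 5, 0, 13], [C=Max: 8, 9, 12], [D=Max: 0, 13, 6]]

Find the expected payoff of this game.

6

B (Chance): 1/3·5 + 1/3·0 + 1/3·13 = 6
C (Max): max(8, 9, 12) = 12
D (Max): max(0, 13, 6) = 13
Root (Min): min(6, 12, 13) = 6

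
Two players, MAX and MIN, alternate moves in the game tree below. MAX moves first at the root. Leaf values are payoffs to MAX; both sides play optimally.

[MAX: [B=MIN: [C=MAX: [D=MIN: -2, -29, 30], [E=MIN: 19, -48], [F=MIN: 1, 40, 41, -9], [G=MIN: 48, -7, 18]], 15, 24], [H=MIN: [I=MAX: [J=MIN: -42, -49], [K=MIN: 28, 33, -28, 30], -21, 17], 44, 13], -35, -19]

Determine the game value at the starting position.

13

D (MIN): min(-2, -29, 30) = -29
E (MIN): min(19, -48) = -48
F (MIN): min(1, 40, 41, -9) = -9
G (MIN): min(48, -7, 18) = -7
C (MAX): max(-29, -48, -9, -7) = -7
B (MIN): min(-7, 15, 24) = -7
J (MIN): min(-42, -49) = -49
K (MIN): min(28, 33, -28, 30) = -28
I (MAX): max(-49, -28, -21, 17) = 17
H (MIN): min(17, 44, 13) = 13
Root (MAX): max(-7, 13, -35, -19) = 13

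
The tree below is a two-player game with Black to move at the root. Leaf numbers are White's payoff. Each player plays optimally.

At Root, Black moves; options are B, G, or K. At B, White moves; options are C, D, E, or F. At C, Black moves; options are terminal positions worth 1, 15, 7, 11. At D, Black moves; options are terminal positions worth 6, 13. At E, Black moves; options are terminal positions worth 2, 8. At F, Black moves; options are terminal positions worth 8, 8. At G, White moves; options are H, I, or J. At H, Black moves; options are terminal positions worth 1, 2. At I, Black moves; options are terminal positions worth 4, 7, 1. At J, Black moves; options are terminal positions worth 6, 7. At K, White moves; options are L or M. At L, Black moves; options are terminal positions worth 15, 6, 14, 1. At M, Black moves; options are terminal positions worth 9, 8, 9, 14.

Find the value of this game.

6

C (Black): min(1, 15, 7, 11) = 1
D (Black): min(6, 13) = 6
E (Black): min(2, 8) = 2
F (Black): min(8, 8) = 8
B (White): max(1, 6, 2, 8) = 8
H (Black): min(1, 2) = 1
I (Black): min(4, 7, 1) = 1
J (Black): min(6, 7) = 6
G (White): max(1, 1, 6) = 6
L (Black): min(15, 6, 14, 1) = 1
M (Black): min(9, 8, 9, 14) = 8
K (White): max(1, 8) = 8
Root (Black): min(8, 6, 8) = 6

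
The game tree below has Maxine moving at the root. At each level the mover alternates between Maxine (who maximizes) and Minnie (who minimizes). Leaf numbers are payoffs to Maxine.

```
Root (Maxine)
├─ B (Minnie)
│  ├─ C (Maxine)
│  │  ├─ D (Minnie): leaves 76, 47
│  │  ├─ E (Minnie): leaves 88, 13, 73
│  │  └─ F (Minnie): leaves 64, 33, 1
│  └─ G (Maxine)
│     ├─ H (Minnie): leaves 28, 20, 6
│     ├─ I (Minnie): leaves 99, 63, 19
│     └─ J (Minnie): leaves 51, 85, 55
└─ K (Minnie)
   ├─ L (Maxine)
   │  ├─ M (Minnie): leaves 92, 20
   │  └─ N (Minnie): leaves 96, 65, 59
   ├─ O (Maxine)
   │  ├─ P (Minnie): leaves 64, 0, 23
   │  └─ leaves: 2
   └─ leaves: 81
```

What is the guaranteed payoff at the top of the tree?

47

D (Minnie): min(76, 47) = 47
E (Minnie): min(88, 13, 73) = 13
F (Minnie): min(64, 33, 1) = 1
C (Maxine): max(47, 13, 1) = 47
H (Minnie): min(28, 20, 6) = 6
I (Minnie): min(99, 63, 19) = 19
J (Minnie): min(51, 85, 55) = 51
G (Maxine): max(6, 19, 51) = 51
B (Minnie): min(47, 51) = 47
M (Minnie): min(92, 20) = 20
N (Minnie): min(96, 65, 59) = 59
L (Maxine): max(20, 59) = 59
P (Minnie): min(64, 0, 23) = 0
O (Maxine): max(0, 2) = 2
K (Minnie): min(59, 2, 81) = 2
Root (Maxine): max(47, 2) = 47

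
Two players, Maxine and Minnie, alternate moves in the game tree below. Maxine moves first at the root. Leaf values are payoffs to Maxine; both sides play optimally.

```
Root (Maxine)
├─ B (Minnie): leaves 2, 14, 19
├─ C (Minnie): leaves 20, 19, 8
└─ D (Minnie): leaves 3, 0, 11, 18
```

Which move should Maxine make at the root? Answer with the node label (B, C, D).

C

B (Minnie): min(2, 14, 19) = 2
C (Minnie): min(20, 19, 8) = 8
D (Minnie): min(3, 0, 11, 18) = 0
Root (Maxine): max(2, 8, 0) = 8
Maxine picks the child with the highest value: C (value 8).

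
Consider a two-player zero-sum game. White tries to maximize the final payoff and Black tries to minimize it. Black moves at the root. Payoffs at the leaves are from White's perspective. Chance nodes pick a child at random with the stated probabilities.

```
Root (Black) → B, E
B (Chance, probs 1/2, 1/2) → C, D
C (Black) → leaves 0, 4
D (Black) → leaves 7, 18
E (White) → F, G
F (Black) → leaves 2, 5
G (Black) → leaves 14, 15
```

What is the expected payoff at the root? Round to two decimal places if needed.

3.5

C (Black): min(0, 4) = 0
D (Black): min(7, 18) = 7
B (Chance): 1/2·0 + 1/2·7 = 3.5
F (Black): min(2, 5) = 2
G (Black): min(14, 15) = 14
E (White): max(2, 14) = 14
Root (Black): min(3.5, 14) = 3.5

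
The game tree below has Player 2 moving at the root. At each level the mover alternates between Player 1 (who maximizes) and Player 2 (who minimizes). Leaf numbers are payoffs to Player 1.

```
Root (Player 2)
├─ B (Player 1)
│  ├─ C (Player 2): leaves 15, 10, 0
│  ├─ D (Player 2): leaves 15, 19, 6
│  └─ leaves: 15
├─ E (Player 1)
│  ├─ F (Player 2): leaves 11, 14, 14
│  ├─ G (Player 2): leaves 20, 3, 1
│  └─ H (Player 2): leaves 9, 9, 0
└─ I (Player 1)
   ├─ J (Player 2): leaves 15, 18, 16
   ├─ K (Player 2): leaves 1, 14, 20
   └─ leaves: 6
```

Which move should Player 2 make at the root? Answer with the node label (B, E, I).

E

C (Player 2): min(15, 10, 0) = 0
D (Player 2): min(15, 19, 6) = 6
B (Player 1): max(0, 6, 15) = 15
F (Player 2): min(11, 14, 14) = 11
G (Player 2): min(20, 3, 1) = 1
H (Player 2): min(9, 9, 0) = 0
E (Player 1): max(11, 1, 0) = 11
J (Player 2): min(15, 18, 16) = 15
K (Player 2): min(1, 14, 20) = 1
I (Player 1): max(15, 1, 6) = 15
Root (Player 2): min(15, 11, 15) = 11
Player 2 picks the child with the lowest value: E (value 11).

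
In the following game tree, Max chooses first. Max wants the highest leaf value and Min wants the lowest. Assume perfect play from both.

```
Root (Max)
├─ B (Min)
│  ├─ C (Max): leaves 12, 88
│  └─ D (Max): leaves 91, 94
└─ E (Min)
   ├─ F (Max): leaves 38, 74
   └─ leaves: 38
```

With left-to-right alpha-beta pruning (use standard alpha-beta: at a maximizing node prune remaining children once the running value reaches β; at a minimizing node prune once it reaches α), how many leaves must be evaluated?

5

C [α=-∞,β=+∞]: v=88
D [α=-∞,β=88]: v=91 after child 1 ≥ β → β-cutoff, skip 1
B [α=-∞,β=+∞]: v=88
F [α=88,β=+∞]: v=74
E [α=88,β=+∞]: v=74 after child 1 ≤ α → α-cutoff, skip 1
Root [α=-∞,β=+∞]: v=88
Leaves evaluated: 5 of 7.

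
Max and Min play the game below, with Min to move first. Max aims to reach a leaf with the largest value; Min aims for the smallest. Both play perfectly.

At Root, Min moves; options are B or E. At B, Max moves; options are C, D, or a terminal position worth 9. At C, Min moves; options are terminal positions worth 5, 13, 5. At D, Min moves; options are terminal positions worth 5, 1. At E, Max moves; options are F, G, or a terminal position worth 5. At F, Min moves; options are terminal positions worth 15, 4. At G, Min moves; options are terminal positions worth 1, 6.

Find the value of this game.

C (Min): min(5, 13, 5) = 5
D (Min): min(5, 1) = 1
B (Max): max(5, 1, 9) = 9
F (Min): min(15, 4) = 4
G (Min): min(1, 6) = 1
E (Max): max(4, 1, 5) = 5
Root (Min): min(9, 5) = 5

5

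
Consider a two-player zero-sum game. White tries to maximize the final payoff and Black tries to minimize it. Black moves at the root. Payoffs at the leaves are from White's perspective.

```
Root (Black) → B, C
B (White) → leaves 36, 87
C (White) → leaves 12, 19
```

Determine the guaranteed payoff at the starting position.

B (White): max(36, 87) = 87
C (White): max(12, 19) = 19
Root (Black): min(87, 19) = 19

19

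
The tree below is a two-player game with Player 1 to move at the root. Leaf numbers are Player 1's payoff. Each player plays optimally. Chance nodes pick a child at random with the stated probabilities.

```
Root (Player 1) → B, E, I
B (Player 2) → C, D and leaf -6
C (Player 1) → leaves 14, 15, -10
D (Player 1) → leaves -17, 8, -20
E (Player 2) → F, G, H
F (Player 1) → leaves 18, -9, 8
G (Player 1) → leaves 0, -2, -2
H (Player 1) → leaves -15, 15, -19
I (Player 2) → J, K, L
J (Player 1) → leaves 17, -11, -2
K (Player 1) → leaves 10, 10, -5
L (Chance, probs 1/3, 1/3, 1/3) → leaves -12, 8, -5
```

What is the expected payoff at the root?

C (Player 1): max(14, 15, -10) = 15
D (Player 1): max(-17, 8, -20) = 8
B (Player 2): min(15, 8, -6) = -6
F (Player 1): max(18, -9, 8) = 18
G (Player 1): max(0, -2, -2) = 0
H (Player 1): max(-15, 15, -19) = 15
E (Player 2): min(18, 0, 15) = 0
J (Player 1): max(17, -11, -2) = 17
K (Player 1): max(10, 10, -5) = 10
L (Chance): 1/3·-12 + 1/3·8 + 1/3·-5 = -3
I (Player 2): min(17, 10, -3) = -3
Root (Player 1): max(-6, 0, -3) = 0

0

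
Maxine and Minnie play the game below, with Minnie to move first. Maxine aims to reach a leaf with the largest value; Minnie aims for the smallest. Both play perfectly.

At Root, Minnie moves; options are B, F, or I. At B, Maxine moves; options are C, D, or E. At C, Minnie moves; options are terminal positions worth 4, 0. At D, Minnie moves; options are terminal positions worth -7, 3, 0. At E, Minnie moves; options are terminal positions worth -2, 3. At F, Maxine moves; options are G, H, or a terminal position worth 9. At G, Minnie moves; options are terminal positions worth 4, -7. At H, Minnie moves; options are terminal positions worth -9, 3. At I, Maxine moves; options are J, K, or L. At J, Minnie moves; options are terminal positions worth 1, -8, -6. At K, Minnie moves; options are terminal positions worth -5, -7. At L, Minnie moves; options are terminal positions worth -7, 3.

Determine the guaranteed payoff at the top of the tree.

-7

C (Minnie): min(4, 0) = 0
D (Minnie): min(-7, 3, 0) = -7
E (Minnie): min(-2, 3) = -2
B (Maxine): max(0, -7, -2) = 0
G (Minnie): min(4, -7) = -7
H (Minnie): min(-9, 3) = -9
F (Maxine): max(-7, -9, 9) = 9
J (Minnie): min(1, -8, -6) = -8
K (Minnie): min(-5, -7) = -7
L (Minnie): min(-7, 3) = -7
I (Maxine): max(-8, -7, -7) = -7
Root (Minnie): min(0, 9, -7) = -7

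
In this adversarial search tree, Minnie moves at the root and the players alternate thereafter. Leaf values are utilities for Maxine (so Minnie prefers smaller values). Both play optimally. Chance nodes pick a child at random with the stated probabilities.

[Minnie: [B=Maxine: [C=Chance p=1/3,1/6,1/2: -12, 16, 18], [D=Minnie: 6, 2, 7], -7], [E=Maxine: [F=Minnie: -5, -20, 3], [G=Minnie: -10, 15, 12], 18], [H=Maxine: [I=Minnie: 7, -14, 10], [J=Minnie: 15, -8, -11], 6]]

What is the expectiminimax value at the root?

6

C (Chance): 1/3·-12 + 1/6·16 + 1/2·18 = 7.67
D (Minnie): min(6, 2, 7) = 2
B (Maxine): max(7.67, 2, -7) = 7.67
F (Minnie): min(-5, -20, 3) = -20
G (Minnie): min(-10, 15, 12) = -10
E (Maxine): max(-20, -10, 18) = 18
I (Minnie): min(7, -14, 10) = -14
J (Minnie): min(15, -8, -11) = -11
H (Maxine): max(-14, -11, 6) = 6
Root (Minnie): min(7.67, 18, 6) = 6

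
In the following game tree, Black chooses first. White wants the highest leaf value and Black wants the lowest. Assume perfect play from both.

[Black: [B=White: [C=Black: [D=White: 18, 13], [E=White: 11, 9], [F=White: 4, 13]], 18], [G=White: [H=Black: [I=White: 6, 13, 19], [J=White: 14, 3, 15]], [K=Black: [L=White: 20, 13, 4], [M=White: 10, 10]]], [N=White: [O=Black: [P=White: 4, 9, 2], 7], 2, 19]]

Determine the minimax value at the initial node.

D (White): max(18, 13) = 18
E (White): max(11, 9) = 11
F (White): max(4, 13) = 13
C (Black): min(18, 11, 13) = 11
B (White): max(11, 18) = 18
I (White): max(6, 13, 19) = 19
J (White): max(14, 3, 15) = 15
H (Black): min(19, 15) = 15
L (White): max(20, 13, 4) = 20
M (White): max(10, 10) = 10
K (Black): min(20, 10) = 10
G (White): max(15, 10) = 15
P (White): max(4, 9, 2) = 9
O (Black): min(9, 7) = 7
N (White): max(7, 2, 19) = 19
Root (Black): min(18, 15, 19) = 15

15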